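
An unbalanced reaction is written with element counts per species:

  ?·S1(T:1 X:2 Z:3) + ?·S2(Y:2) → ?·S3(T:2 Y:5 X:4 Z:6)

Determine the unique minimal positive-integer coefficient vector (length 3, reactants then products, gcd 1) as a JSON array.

Coefficients: [4, 5, 2]

T: 4·1+5·0 = 4 | 2·2 = 4
Y: 4·0+5·2 = 10 | 2·5 = 10
X: 4·2+5·0 = 8 | 2·4 = 8
Z: 4·3+5·0 = 12 | 2·6 = 12
gcd(4,5,2) = 1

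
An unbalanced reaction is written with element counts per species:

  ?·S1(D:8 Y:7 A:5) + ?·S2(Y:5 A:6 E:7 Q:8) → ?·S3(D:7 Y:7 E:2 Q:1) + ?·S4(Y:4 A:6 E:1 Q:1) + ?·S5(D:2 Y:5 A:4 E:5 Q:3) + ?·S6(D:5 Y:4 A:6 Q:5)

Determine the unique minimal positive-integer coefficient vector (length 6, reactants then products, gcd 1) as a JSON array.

D: 4·8+4·0 = 32 | 1·7+1·0+5·2+3·5 = 32
Y: 4·7+4·5 = 48 | 1·7+1·4+5·5+3·4 = 48
A: 4·5+4·6 = 44 | 1·0+1·6+5·4+3·6 = 44
E: 4·0+4·7 = 28 | 1·2+1·1+5·5+3·0 = 28
Q: 4·0+4·8 = 32 | 1·1+1·1+5·3+3·5 = 32
gcd(4,4,1,1,5,3) = 1

Coefficients: [4, 4, 1, 1, 5, 3]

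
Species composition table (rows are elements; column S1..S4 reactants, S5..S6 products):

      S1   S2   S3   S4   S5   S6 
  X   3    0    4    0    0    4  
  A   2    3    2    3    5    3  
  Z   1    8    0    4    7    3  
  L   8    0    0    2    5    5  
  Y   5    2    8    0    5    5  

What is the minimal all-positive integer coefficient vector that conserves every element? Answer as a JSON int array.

X: 4·3+2·0+2·4+4·0 = 20 | 3·0+5·4 = 20
A: 4·2+2·3+2·2+4·3 = 30 | 3·5+5·3 = 30
Z: 4·1+2·8+2·0+4·4 = 36 | 3·7+5·3 = 36
L: 4·8+2·0+2·0+4·2 = 40 | 3·5+5·5 = 40
Y: 4·5+2·2+2·8+4·0 = 40 | 3·5+5·5 = 40
gcd(4,2,2,4,3,5) = 1

Coefficients: [4, 2, 2, 4, 3, 5]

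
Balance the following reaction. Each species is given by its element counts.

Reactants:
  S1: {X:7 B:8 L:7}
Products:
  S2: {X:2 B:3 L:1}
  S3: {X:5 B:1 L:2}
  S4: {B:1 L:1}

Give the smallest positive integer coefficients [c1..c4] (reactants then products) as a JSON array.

X: 1·7 = 7 | 1·2+1·5+4·0 = 7
B: 1·8 = 8 | 1·3+1·1+4·1 = 8
L: 1·7 = 7 | 1·1+1·2+4·1 = 7
gcd(1,1,1,4) = 1

Coefficients: [1, 1, 1, 4]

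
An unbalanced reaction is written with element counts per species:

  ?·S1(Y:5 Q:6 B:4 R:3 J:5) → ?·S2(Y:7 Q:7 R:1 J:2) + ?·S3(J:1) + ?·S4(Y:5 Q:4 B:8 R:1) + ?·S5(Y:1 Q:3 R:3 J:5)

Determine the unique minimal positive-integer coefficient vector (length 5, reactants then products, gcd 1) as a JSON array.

Coefficients: [4, 1, 3, 2, 3]

Y: 4·5 = 20 | 1·7+3·0+2·5+3·1 = 20
Q: 4·6 = 24 | 1·7+3·0+2·4+3·3 = 24
B: 4·4 = 16 | 1·0+3·0+2·8+3·0 = 16
R: 4·3 = 12 | 1·1+3·0+2·1+3·3 = 12
J: 4·5 = 20 | 1·2+3·1+2·0+3·5 = 20
gcd(4,1,3,2,3) = 1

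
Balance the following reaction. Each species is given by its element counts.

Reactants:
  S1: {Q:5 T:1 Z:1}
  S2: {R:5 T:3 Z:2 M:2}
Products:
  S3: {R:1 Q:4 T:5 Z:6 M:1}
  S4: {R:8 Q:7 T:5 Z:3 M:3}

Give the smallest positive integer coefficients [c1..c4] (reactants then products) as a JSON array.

R: 5·0+5·5 = 25 | 1·1+3·8 = 25
Q: 5·5+5·0 = 25 | 1·4+3·7 = 25
T: 5·1+5·3 = 20 | 1·5+3·5 = 20
Z: 5·1+5·2 = 15 | 1·6+3·3 = 15
M: 5·0+5·2 = 10 | 1·1+3·3 = 10
gcd(5,5,1,3) = 1

Coefficients: [5, 5, 1, 3]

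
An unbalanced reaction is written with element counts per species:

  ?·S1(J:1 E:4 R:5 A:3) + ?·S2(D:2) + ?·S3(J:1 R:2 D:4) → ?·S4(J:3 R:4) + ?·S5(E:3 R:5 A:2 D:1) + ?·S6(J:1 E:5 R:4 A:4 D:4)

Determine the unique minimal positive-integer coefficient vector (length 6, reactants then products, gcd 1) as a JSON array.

Coefficients: [4, 3, 1, 1, 2, 2]

J: 4·1+3·0+1·1 = 5 | 1·3+2·0+2·1 = 5
E: 4·4+3·0+1·0 = 16 | 1·0+2·3+2·5 = 16
R: 4·5+3·0+1·2 = 22 | 1·4+2·5+2·4 = 22
A: 4·3+3·0+1·0 = 12 | 1·0+2·2+2·4 = 12
D: 4·0+3·2+1·4 = 10 | 1·0+2·1+2·4 = 10
gcd(4,3,1,1,2,2) = 1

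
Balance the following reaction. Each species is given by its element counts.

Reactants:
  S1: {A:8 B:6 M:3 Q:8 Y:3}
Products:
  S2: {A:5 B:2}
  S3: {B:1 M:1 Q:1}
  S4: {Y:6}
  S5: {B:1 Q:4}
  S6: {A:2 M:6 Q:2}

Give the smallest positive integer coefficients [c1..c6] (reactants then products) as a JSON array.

Coefficients: [4, 6, 6, 2, 6, 1]

A: 4·8 = 32 | 6·5+6·0+2·0+6·0+1·2 = 32
B: 4·6 = 24 | 6·2+6·1+2·0+6·1+1·0 = 24
M: 4·3 = 12 | 6·0+6·1+2·0+6·0+1·6 = 12
Q: 4·8 = 32 | 6·0+6·1+2·0+6·4+1·2 = 32
Y: 4·3 = 12 | 6·0+6·0+2·6+6·0+1·0 = 12
gcd(4,6,6,2,6,1) = 1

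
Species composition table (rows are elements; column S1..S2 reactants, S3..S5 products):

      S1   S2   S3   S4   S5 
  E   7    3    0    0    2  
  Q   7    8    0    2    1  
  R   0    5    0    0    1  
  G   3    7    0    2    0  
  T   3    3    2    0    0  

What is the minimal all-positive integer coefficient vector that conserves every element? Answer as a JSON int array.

E: 1·7+1·3 = 10 | 3·0+5·0+5·2 = 10
Q: 1·7+1·8 = 15 | 3·0+5·2+5·1 = 15
R: 1·0+1·5 = 5 | 3·0+5·0+5·1 = 5
G: 1·3+1·7 = 10 | 3·0+5·2+5·0 = 10
T: 1·3+1·3 = 6 | 3·2+5·0+5·0 = 6
gcd(1,1,3,5,5) = 1

Coefficients: [1, 1, 3, 5, 5]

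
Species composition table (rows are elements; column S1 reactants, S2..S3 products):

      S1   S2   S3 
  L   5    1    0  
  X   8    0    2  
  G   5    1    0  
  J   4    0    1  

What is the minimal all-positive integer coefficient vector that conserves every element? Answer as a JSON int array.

Coefficients: [1, 5, 4]

L: 1·5 = 5 | 5·1+4·0 = 5
X: 1·8 = 8 | 5·0+4·2 = 8
G: 1·5 = 5 | 5·1+4·0 = 5
J: 1·4 = 4 | 5·0+4·1 = 4
gcd(1,5,4) = 1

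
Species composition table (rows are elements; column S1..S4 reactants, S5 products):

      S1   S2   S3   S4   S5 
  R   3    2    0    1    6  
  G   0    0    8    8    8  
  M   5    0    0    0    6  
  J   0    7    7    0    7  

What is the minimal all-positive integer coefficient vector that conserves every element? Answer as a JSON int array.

Coefficients: [6, 4, 1, 4, 5]

R: 6·3+4·2+1·0+4·1 = 30 | 5·6 = 30
G: 6·0+4·0+1·8+4·8 = 40 | 5·8 = 40
M: 6·5+4·0+1·0+4·0 = 30 | 5·6 = 30
J: 6·0+4·7+1·7+4·0 = 35 | 5·7 = 35
gcd(6,4,1,4,5) = 1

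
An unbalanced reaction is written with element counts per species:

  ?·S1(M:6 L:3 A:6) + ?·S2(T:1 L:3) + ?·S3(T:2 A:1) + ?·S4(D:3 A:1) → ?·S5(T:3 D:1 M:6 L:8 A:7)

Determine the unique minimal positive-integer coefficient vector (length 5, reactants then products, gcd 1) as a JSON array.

Coefficients: [3, 5, 2, 1, 3]

T: 3·0+5·1+2·2+1·0 = 9 | 3·3 = 9
D: 3·0+5·0+2·0+1·3 = 3 | 3·1 = 3
M: 3·6+5·0+2·0+1·0 = 18 | 3·6 = 18
L: 3·3+5·3+2·0+1·0 = 24 | 3·8 = 24
A: 3·6+5·0+2·1+1·1 = 21 | 3·7 = 21
gcd(3,5,2,1,3) = 1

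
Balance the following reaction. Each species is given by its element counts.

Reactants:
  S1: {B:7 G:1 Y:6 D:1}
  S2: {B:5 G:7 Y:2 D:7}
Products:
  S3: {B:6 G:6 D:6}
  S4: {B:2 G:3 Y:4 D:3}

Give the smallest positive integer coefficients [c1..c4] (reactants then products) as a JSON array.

Coefficients: [1, 5, 4, 4]

B: 1·7+5·5 = 32 | 4·6+4·2 = 32
G: 1·1+5·7 = 36 | 4·6+4·3 = 36
Y: 1·6+5·2 = 16 | 4·0+4·4 = 16
D: 1·1+5·7 = 36 | 4·6+4·3 = 36
gcd(1,5,4,4) = 1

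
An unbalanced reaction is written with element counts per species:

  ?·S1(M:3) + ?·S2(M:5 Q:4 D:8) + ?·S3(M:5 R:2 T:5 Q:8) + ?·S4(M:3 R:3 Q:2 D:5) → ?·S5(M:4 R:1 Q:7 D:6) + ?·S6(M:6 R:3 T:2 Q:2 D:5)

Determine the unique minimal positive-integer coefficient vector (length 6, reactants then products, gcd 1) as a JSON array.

M: 2·3+3·5+2·5+5·3 = 46 | 4·4+5·6 = 46
R: 2·0+3·0+2·2+5·3 = 19 | 4·1+5·3 = 19
T: 2·0+3·0+2·5+5·0 = 10 | 4·0+5·2 = 10
Q: 2·0+3·4+2·8+5·2 = 38 | 4·7+5·2 = 38
D: 2·0+3·8+2·0+5·5 = 49 | 4·6+5·5 = 49
gcd(2,3,2,5,4,5) = 1

Coefficients: [2, 3, 2, 5, 4, 5]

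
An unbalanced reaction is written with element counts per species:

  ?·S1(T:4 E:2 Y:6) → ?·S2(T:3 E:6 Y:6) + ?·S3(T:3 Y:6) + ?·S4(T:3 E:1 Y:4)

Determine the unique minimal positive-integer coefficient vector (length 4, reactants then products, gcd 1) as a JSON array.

Coefficients: [6, 1, 1, 6]

T: 6·4 = 24 | 1·3+1·3+6·3 = 24
E: 6·2 = 12 | 1·6+1·0+6·1 = 12
Y: 6·6 = 36 | 1·6+1·6+6·4 = 36
gcd(6,1,1,6) = 1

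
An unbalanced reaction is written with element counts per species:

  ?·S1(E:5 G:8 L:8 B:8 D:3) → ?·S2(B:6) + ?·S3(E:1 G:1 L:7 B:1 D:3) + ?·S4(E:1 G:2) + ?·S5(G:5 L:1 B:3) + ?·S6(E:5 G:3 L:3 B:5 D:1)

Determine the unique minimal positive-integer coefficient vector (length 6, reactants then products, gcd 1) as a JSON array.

Coefficients: [5, 2, 4, 6, 3, 3]

E: 5·5 = 25 | 2·0+4·1+6·1+3·0+3·5 = 25
G: 5·8 = 40 | 2·0+4·1+6·2+3·5+3·3 = 40
L: 5·8 = 40 | 2·0+4·7+6·0+3·1+3·3 = 40
B: 5·8 = 40 | 2·6+4·1+6·0+3·3+3·5 = 40
D: 5·3 = 15 | 2·0+4·3+6·0+3·0+3·1 = 15
gcd(5,2,4,6,3,3) = 1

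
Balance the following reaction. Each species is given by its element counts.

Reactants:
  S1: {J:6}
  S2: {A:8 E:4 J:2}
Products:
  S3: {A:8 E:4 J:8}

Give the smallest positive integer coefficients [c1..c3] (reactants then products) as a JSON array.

Coefficients: [1, 1, 1]

A: 1·0+1·8 = 8 | 1·8 = 8
E: 1·0+1·4 = 4 | 1·4 = 4
J: 1·6+1·2 = 8 | 1·8 = 8
gcd(1,1,1) = 1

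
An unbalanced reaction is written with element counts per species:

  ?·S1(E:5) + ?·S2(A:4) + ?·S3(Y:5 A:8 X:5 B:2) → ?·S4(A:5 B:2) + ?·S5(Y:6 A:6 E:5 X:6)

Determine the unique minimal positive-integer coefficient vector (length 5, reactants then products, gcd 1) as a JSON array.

Y: 5·0+3·0+6·5 = 30 | 6·0+5·6 = 30
A: 5·0+3·4+6·8 = 60 | 6·5+5·6 = 60
E: 5·5+3·0+6·0 = 25 | 6·0+5·5 = 25
X: 5·0+3·0+6·5 = 30 | 6·0+5·6 = 30
B: 5·0+3·0+6·2 = 12 | 6·2+5·0 = 12
gcd(5,3,6,6,5) = 1

Coefficients: [5, 3, 6, 6, 5]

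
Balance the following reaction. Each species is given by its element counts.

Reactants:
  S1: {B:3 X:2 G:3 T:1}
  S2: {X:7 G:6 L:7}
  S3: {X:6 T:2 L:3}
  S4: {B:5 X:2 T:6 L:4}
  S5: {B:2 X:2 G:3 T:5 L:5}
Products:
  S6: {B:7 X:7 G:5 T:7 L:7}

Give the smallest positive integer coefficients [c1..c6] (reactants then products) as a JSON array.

B: 5·3+2·0+1·0+5·5+1·2 = 42 | 6·7 = 42
X: 5·2+2·7+1·6+5·2+1·2 = 42 | 6·7 = 42
G: 5·3+2·6+1·0+5·0+1·3 = 30 | 6·5 = 30
T: 5·1+2·0+1·2+5·6+1·5 = 42 | 6·7 = 42
L: 5·0+2·7+1·3+5·4+1·5 = 42 | 6·7 = 42
gcd(5,2,1,5,1,6) = 1

Coefficients: [5, 2, 1, 5, 1, 6]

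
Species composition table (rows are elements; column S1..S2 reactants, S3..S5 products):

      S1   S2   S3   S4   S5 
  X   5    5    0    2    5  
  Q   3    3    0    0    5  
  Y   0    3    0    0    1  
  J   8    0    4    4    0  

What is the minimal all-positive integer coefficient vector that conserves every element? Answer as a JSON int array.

X: 4·5+1·5 = 25 | 3·0+5·2+3·5 = 25
Q: 4·3+1·3 = 15 | 3·0+5·0+3·5 = 15
Y: 4·0+1·3 = 3 | 3·0+5·0+3·1 = 3
J: 4·8+1·0 = 32 | 3·4+5·4+3·0 = 32
gcd(4,1,3,5,3) = 1

Coefficients: [4, 1, 3, 5, 3]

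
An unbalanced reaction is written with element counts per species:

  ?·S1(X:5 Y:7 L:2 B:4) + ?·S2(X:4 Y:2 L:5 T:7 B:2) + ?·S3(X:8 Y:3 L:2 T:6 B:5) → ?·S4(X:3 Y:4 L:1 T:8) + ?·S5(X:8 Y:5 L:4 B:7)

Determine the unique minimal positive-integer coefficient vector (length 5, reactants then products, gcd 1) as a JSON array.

X: 4·5+2·4+3·8 = 52 | 4·3+5·8 = 52
Y: 4·7+2·2+3·3 = 41 | 4·4+5·5 = 41
L: 4·2+2·5+3·2 = 24 | 4·1+5·4 = 24
T: 4·0+2·7+3·6 = 32 | 4·8+5·0 = 32
B: 4·4+2·2+3·5 = 35 | 4·0+5·7 = 35
gcd(4,2,3,4,5) = 1

Coefficients: [4, 2, 3, 4, 5]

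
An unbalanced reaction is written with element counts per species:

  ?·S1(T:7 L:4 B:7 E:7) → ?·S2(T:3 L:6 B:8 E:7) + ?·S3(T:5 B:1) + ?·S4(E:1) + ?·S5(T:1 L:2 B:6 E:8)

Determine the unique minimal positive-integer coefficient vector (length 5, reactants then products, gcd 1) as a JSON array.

T: 5·7 = 35 | 3·3+5·5+6·0+1·1 = 35
L: 5·4 = 20 | 3·6+5·0+6·0+1·2 = 20
B: 5·7 = 35 | 3·8+5·1+6·0+1·6 = 35
E: 5·7 = 35 | 3·7+5·0+6·1+1·8 = 35
gcd(5,3,5,6,1) = 1

Coefficients: [5, 3, 5, 6, 1]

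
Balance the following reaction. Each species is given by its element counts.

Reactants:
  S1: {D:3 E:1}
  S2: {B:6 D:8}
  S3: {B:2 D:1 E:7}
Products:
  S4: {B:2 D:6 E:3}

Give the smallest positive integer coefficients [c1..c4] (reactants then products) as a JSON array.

Coefficients: [5, 1, 1, 4]

B: 5·0+1·6+1·2 = 8 | 4·2 = 8
D: 5·3+1·8+1·1 = 24 | 4·6 = 24
E: 5·1+1·0+1·7 = 12 | 4·3 = 12
gcd(5,1,1,4) = 1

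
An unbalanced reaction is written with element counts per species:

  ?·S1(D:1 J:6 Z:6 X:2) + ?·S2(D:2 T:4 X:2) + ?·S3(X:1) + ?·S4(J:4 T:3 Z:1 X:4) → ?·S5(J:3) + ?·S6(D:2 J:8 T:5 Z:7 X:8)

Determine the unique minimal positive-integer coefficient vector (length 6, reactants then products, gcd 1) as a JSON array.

D: 6·1+3·2+6·0+6·0 = 12 | 4·0+6·2 = 12
J: 6·6+3·0+6·0+6·4 = 60 | 4·3+6·8 = 60
T: 6·0+3·4+6·0+6·3 = 30 | 4·0+6·5 = 30
Z: 6·6+3·0+6·0+6·1 = 42 | 4·0+6·7 = 42
X: 6·2+3·2+6·1+6·4 = 48 | 4·0+6·8 = 48
gcd(6,3,6,6,4,6) = 1

Coefficients: [6, 3, 6, 6, 4, 6]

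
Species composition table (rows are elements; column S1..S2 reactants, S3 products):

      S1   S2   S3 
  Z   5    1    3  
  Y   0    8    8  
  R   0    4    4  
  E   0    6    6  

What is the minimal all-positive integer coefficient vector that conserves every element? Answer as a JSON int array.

Z: 2·5+5·1 = 15 | 5·3 = 15
Y: 2·0+5·8 = 40 | 5·8 = 40
R: 2·0+5·4 = 20 | 5·4 = 20
E: 2·0+5·6 = 30 | 5·6 = 30
gcd(2,5,5) = 1

Coefficients: [2, 5, 5]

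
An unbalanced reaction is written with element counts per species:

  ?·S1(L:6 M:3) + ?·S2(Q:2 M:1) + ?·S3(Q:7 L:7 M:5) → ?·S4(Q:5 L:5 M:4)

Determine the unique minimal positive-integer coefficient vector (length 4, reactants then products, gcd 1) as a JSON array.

Q: 1·0+3·2+2·7 = 20 | 4·5 = 20
L: 1·6+3·0+2·7 = 20 | 4·5 = 20
M: 1·3+3·1+2·5 = 16 | 4·4 = 16
gcd(1,3,2,4) = 1

Coefficients: [1, 3, 2, 4]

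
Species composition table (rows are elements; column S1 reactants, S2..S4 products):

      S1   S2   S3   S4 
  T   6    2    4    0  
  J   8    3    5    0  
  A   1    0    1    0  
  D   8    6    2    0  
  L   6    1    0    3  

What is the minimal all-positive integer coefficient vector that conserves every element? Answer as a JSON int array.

Coefficients: [3, 3, 3, 5]

T: 3·6 = 18 | 3·2+3·4+5·0 = 18
J: 3·8 = 24 | 3·3+3·5+5·0 = 24
A: 3·1 = 3 | 3·0+3·1+5·0 = 3
D: 3·8 = 24 | 3·6+3·2+5·0 = 24
L: 3·6 = 18 | 3·1+3·0+5·3 = 18
gcd(3,3,3,5) = 1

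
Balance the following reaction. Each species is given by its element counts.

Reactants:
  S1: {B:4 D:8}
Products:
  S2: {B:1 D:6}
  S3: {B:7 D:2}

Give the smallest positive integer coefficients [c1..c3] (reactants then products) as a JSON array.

Coefficients: [5, 6, 2]

B: 5·4 = 20 | 6·1+2·7 = 20
D: 5·8 = 40 | 6·6+2·2 = 40
gcd(5,6,2) = 1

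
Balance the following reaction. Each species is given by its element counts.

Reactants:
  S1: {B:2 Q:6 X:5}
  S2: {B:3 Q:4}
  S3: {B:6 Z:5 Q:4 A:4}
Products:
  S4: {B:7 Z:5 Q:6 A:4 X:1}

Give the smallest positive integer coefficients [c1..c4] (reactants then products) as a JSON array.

Coefficients: [1, 1, 5, 5]

B: 1·2+1·3+5·6 = 35 | 5·7 = 35
Z: 1·0+1·0+5·5 = 25 | 5·5 = 25
Q: 1·6+1·4+5·4 = 30 | 5·6 = 30
A: 1·0+1·0+5·4 = 20 | 5·4 = 20
X: 1·5+1·0+5·0 = 5 | 5·1 = 5
gcd(1,1,5,5) = 1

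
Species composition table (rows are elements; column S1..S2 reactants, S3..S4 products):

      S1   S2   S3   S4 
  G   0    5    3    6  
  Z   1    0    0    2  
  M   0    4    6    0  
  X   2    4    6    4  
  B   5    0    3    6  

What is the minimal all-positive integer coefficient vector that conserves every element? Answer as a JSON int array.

Coefficients: [6, 6, 4, 3]

G: 6·0+6·5 = 30 | 4·3+3·6 = 30
Z: 6·1+6·0 = 6 | 4·0+3·2 = 6
M: 6·0+6·4 = 24 | 4·6+3·0 = 24
X: 6·2+6·4 = 36 | 4·6+3·4 = 36
B: 6·5+6·0 = 30 | 4·3+3·6 = 30
gcd(6,6,4,3) = 1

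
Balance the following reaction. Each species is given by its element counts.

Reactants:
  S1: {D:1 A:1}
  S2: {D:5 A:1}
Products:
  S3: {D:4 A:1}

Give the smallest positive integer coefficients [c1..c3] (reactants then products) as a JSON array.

D: 1·1+3·5 = 16 | 4·4 = 16
A: 1·1+3·1 = 4 | 4·1 = 4
gcd(1,3,4) = 1

Coefficients: [1, 3, 4]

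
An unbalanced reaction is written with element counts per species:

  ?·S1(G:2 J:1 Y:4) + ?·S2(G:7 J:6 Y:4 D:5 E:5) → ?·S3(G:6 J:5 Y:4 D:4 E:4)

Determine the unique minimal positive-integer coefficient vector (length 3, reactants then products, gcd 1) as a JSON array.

Coefficients: [1, 4, 5]

G: 1·2+4·7 = 30 | 5·6 = 30
J: 1·1+4·6 = 25 | 5·5 = 25
Y: 1·4+4·4 = 20 | 5·4 = 20
D: 1·0+4·5 = 20 | 5·4 = 20
E: 1·0+4·5 = 20 | 5·4 = 20
gcd(1,4,5) = 1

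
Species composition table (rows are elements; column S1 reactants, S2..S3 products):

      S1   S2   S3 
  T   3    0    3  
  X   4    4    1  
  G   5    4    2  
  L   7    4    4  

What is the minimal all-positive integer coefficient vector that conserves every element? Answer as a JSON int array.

T: 4·3 = 12 | 3·0+4·3 = 12
X: 4·4 = 16 | 3·4+4·1 = 16
G: 4·5 = 20 | 3·4+4·2 = 20
L: 4·7 = 28 | 3·4+4·4 = 28
gcd(4,3,4) = 1

Coefficients: [4, 3, 4]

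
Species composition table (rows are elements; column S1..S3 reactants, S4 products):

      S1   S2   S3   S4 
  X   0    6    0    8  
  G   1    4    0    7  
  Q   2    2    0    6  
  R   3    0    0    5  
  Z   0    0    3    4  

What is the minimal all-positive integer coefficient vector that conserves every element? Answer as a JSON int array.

Coefficients: [5, 4, 4, 3]

X: 5·0+4·6+4·0 = 24 | 3·8 = 24
G: 5·1+4·4+4·0 = 21 | 3·7 = 21
Q: 5·2+4·2+4·0 = 18 | 3·6 = 18
R: 5·3+4·0+4·0 = 15 | 3·5 = 15
Z: 5·0+4·0+4·3 = 12 | 3·4 = 12
gcd(5,4,4,3) = 1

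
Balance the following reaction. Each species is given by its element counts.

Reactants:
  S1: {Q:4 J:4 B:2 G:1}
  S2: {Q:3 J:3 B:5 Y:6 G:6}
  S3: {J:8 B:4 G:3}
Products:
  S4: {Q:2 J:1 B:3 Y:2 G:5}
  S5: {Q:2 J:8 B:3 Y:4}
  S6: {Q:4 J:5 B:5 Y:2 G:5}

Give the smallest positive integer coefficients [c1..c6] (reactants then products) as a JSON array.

Coefficients: [5, 6, 3, 5, 4, 5]

Q: 5·4+6·3+3·0 = 38 | 5·2+4·2+5·4 = 38
J: 5·4+6·3+3·8 = 62 | 5·1+4·8+5·5 = 62
B: 5·2+6·5+3·4 = 52 | 5·3+4·3+5·5 = 52
Y: 5·0+6·6+3·0 = 36 | 5·2+4·4+5·2 = 36
G: 5·1+6·6+3·3 = 50 | 5·5+4·0+5·5 = 50
gcd(5,6,3,5,4,5) = 1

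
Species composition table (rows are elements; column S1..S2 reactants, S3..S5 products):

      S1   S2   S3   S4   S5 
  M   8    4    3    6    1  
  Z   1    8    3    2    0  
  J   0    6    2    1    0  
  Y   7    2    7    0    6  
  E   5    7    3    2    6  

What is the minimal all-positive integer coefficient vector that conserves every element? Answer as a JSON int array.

Coefficients: [5, 2, 3, 6, 3]

M: 5·8+2·4 = 48 | 3·3+6·6+3·1 = 48
Z: 5·1+2·8 = 21 | 3·3+6·2+3·0 = 21
J: 5·0+2·6 = 12 | 3·2+6·1+3·0 = 12
Y: 5·7+2·2 = 39 | 3·7+6·0+3·6 = 39
E: 5·5+2·7 = 39 | 3·3+6·2+3·6 = 39
gcd(5,2,3,6,3) = 1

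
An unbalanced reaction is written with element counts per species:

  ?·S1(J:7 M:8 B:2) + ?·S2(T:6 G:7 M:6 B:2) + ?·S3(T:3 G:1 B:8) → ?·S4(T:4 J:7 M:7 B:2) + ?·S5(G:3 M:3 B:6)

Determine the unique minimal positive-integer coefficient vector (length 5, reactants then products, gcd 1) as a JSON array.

Coefficients: [3, 1, 2, 3, 3]

T: 3·0+1·6+2·3 = 12 | 3·4+3·0 = 12
J: 3·7+1·0+2·0 = 21 | 3·7+3·0 = 21
G: 3·0+1·7+2·1 = 9 | 3·0+3·3 = 9
M: 3·8+1·6+2·0 = 30 | 3·7+3·3 = 30
B: 3·2+1·2+2·8 = 24 | 3·2+3·6 = 24
gcd(3,1,2,3,3) = 1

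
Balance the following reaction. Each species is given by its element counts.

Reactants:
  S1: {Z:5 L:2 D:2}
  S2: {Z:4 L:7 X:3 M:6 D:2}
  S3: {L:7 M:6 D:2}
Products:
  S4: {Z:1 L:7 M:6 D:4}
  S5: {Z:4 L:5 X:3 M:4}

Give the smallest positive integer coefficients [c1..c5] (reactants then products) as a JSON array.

Coefficients: [1, 6, 3, 5, 6]

Z: 1·5+6·4+3·0 = 29 | 5·1+6·4 = 29
L: 1·2+6·7+3·7 = 65 | 5·7+6·5 = 65
X: 1·0+6·3+3·0 = 18 | 5·0+6·3 = 18
M: 1·0+6·6+3·6 = 54 | 5·6+6·4 = 54
D: 1·2+6·2+3·2 = 20 | 5·4+6·0 = 20
gcd(1,6,3,5,6) = 1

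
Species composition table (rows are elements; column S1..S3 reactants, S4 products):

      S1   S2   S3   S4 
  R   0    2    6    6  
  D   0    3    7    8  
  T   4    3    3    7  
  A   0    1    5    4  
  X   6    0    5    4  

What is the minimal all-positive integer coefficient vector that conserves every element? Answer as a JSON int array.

R: 1·0+6·2+2·6 = 24 | 4·6 = 24
D: 1·0+6·3+2·7 = 32 | 4·8 = 32
T: 1·4+6·3+2·3 = 28 | 4·7 = 28
A: 1·0+6·1+2·5 = 16 | 4·4 = 16
X: 1·6+6·0+2·5 = 16 | 4·4 = 16
gcd(1,6,2,4) = 1

Coefficients: [1, 6, 2, 4]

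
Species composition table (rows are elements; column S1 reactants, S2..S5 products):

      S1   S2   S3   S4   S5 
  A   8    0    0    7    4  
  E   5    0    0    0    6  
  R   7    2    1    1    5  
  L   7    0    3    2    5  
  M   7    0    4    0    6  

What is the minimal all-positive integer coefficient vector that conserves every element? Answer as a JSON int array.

Coefficients: [6, 5, 3, 4, 5]

A: 6·8 = 48 | 5·0+3·0+4·7+5·4 = 48
E: 6·5 = 30 | 5·0+3·0+4·0+5·6 = 30
R: 6·7 = 42 | 5·2+3·1+4·1+5·5 = 42
L: 6·7 = 42 | 5·0+3·3+4·2+5·5 = 42
M: 6·7 = 42 | 5·0+3·4+4·0+5·6 = 42
gcd(6,5,3,4,5) = 1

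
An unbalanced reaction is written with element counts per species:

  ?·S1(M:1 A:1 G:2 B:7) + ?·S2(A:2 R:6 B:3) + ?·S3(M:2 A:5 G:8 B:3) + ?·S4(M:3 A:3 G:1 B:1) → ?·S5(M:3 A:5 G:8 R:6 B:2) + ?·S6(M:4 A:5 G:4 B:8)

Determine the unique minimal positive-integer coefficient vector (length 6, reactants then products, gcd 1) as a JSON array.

Coefficients: [5, 1, 2, 6, 1, 6]

M: 5·1+1·0+2·2+6·3 = 27 | 1·3+6·4 = 27
A: 5·1+1·2+2·5+6·3 = 35 | 1·5+6·5 = 35
G: 5·2+1·0+2·8+6·1 = 32 | 1·8+6·4 = 32
R: 5·0+1·6+2·0+6·0 = 6 | 1·6+6·0 = 6
B: 5·7+1·3+2·3+6·1 = 50 | 1·2+6·8 = 50
gcd(5,1,2,6,1,6) = 1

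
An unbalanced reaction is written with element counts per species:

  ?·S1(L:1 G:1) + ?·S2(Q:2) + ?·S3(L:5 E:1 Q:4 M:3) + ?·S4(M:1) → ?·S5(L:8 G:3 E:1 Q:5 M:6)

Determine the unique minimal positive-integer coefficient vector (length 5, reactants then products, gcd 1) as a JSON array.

Coefficients: [6, 1, 2, 6, 2]

L: 6·1+1·0+2·5+6·0 = 16 | 2·8 = 16
G: 6·1+1·0+2·0+6·0 = 6 | 2·3 = 6
E: 6·0+1·0+2·1+6·0 = 2 | 2·1 = 2
Q: 6·0+1·2+2·4+6·0 = 10 | 2·5 = 10
M: 6·0+1·0+2·3+6·1 = 12 | 2·6 = 12
gcd(6,1,2,6,2) = 1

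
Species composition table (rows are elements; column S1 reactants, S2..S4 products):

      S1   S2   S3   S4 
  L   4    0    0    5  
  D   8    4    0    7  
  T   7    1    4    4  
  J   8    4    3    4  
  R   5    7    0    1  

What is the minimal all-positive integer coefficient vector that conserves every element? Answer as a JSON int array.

L: 5·4 = 20 | 3·0+4·0+4·5 = 20
D: 5·8 = 40 | 3·4+4·0+4·7 = 40
T: 5·7 = 35 | 3·1+4·4+4·4 = 35
J: 5·8 = 40 | 3·4+4·3+4·4 = 40
R: 5·5 = 25 | 3·7+4·0+4·1 = 25
gcd(5,3,4,4) = 1

Coefficients: [5, 3, 4, 4]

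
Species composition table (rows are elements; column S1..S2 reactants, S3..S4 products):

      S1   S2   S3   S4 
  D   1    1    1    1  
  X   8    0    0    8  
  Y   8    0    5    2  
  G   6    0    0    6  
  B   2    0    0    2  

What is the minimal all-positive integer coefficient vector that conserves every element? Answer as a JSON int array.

Coefficients: [5, 6, 6, 5]

D: 5·1+6·1 = 11 | 6·1+5·1 = 11
X: 5·8+6·0 = 40 | 6·0+5·8 = 40
Y: 5·8+6·0 = 40 | 6·5+5·2 = 40
G: 5·6+6·0 = 30 | 6·0+5·6 = 30
B: 5·2+6·0 = 10 | 6·0+5·2 = 10
gcd(5,6,6,5) = 1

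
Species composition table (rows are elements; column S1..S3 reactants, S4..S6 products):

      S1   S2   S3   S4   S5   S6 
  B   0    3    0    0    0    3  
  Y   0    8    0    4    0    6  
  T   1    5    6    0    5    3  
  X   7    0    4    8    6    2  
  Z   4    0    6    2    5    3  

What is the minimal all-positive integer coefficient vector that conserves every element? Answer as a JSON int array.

Coefficients: [4, 2, 2, 1, 4, 2]

B: 4·0+2·3+2·0 = 6 | 1·0+4·0+2·3 = 6
Y: 4·0+2·8+2·0 = 16 | 1·4+4·0+2·6 = 16
T: 4·1+2·5+2·6 = 26 | 1·0+4·5+2·3 = 26
X: 4·7+2·0+2·4 = 36 | 1·8+4·6+2·2 = 36
Z: 4·4+2·0+2·6 = 28 | 1·2+4·5+2·3 = 28
gcd(4,2,2,1,4,2) = 1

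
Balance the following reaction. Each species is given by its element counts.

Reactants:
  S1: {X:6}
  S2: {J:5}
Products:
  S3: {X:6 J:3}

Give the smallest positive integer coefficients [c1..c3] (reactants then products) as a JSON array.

Coefficients: [5, 3, 5]

X: 5·6+3·0 = 30 | 5·6 = 30
J: 5·0+3·5 = 15 | 5·3 = 15
gcd(5,3,5) = 1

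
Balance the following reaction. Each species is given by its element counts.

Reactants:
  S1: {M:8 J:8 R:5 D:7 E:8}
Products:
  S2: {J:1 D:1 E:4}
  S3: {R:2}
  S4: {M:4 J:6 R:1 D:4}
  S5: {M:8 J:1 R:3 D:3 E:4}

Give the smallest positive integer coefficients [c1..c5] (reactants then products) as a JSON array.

Coefficients: [4, 6, 5, 4, 2]

M: 4·8 = 32 | 6·0+5·0+4·4+2·8 = 32
J: 4·8 = 32 | 6·1+5·0+4·6+2·1 = 32
R: 4·5 = 20 | 6·0+5·2+4·1+2·3 = 20
D: 4·7 = 28 | 6·1+5·0+4·4+2·3 = 28
E: 4·8 = 32 | 6·4+5·0+4·0+2·4 = 32
gcd(4,6,5,4,2) = 1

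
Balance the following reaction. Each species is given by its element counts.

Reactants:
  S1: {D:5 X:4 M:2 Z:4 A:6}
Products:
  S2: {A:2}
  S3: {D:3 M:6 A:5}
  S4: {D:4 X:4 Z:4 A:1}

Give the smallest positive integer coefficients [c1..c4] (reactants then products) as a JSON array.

D: 3·5 = 15 | 5·0+1·3+3·4 = 15
X: 3·4 = 12 | 5·0+1·0+3·4 = 12
M: 3·2 = 6 | 5·0+1·6+3·0 = 6
Z: 3·4 = 12 | 5·0+1·0+3·4 = 12
A: 3·6 = 18 | 5·2+1·5+3·1 = 18
gcd(3,5,1,3) = 1

Coefficients: [3, 5, 1, 3]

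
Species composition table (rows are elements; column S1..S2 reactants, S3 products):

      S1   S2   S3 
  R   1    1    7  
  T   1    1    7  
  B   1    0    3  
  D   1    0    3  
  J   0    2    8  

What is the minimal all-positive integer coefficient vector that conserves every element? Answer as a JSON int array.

R: 3·1+4·1 = 7 | 1·7 = 7
T: 3·1+4·1 = 7 | 1·7 = 7
B: 3·1+4·0 = 3 | 1·3 = 3
D: 3·1+4·0 = 3 | 1·3 = 3
J: 3·0+4·2 = 8 | 1·8 = 8
gcd(3,4,1) = 1

Coefficients: [3, 4, 1]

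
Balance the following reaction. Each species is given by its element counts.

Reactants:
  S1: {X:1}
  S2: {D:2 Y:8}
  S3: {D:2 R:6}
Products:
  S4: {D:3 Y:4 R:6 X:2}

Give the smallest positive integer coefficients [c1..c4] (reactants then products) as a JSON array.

Coefficients: [4, 1, 2, 2]

D: 4·0+1·2+2·2 = 6 | 2·3 = 6
Y: 4·0+1·8+2·0 = 8 | 2·4 = 8
R: 4·0+1·0+2·6 = 12 | 2·6 = 12
X: 4·1+1·0+2·0 = 4 | 2·2 = 4
gcd(4,1,2,2) = 1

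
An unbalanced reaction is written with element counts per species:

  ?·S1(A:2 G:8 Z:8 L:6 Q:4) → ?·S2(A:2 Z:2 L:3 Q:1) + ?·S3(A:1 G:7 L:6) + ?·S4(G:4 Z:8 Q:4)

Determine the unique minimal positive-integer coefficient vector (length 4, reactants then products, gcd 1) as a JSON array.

A: 6·2 = 12 | 4·2+4·1+5·0 = 12
G: 6·8 = 48 | 4·0+4·7+5·4 = 48
Z: 6·8 = 48 | 4·2+4·0+5·8 = 48
L: 6·6 = 36 | 4·3+4·6+5·0 = 36
Q: 6·4 = 24 | 4·1+4·0+5·4 = 24
gcd(6,4,4,5) = 1

Coefficients: [6, 4, 4, 5]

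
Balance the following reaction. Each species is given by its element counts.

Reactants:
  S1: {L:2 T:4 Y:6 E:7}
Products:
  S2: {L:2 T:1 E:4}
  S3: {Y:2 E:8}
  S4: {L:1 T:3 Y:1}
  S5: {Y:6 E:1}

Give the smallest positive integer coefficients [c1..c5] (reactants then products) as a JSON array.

Coefficients: [5, 2, 3, 6, 3]

L: 5·2 = 10 | 2·2+3·0+6·1+3·0 = 10
T: 5·4 = 20 | 2·1+3·0+6·3+3·0 = 20
Y: 5·6 = 30 | 2·0+3·2+6·1+3·6 = 30
E: 5·7 = 35 | 2·4+3·8+6·0+3·1 = 35
gcd(5,2,3,6,3) = 1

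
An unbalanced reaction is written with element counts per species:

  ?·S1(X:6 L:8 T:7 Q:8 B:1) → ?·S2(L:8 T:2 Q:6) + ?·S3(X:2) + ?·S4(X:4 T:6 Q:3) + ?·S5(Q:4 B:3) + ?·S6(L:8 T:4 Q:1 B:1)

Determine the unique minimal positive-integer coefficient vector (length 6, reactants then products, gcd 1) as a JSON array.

X: 4·6 = 24 | 3·0+6·2+3·4+1·0+1·0 = 24
L: 4·8 = 32 | 3·8+6·0+3·0+1·0+1·8 = 32
T: 4·7 = 28 | 3·2+6·0+3·6+1·0+1·4 = 28
Q: 4·8 = 32 | 3·6+6·0+3·3+1·4+1·1 = 32
B: 4·1 = 4 | 3·0+6·0+3·0+1·3+1·1 = 4
gcd(4,3,6,3,1,1) = 1

Coefficients: [4, 3, 6, 3, 1, 1]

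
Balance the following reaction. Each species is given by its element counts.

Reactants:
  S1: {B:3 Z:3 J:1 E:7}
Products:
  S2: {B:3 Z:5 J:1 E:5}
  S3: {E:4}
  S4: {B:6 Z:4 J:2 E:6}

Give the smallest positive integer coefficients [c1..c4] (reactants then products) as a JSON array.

Coefficients: [6, 2, 5, 2]

B: 6·3 = 18 | 2·3+5·0+2·6 = 18
Z: 6·3 = 18 | 2·5+5·0+2·4 = 18
J: 6·1 = 6 | 2·1+5·0+2·2 = 6
E: 6·7 = 42 | 2·5+5·4+2·6 = 42
gcd(6,2,5,2) = 1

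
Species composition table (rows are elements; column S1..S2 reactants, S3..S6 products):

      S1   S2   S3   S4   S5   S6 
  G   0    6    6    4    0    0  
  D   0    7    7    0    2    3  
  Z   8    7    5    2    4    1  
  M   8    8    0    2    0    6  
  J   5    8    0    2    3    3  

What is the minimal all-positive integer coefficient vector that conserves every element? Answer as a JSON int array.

Coefficients: [1, 5, 1, 6, 5, 6]

G: 1·0+5·6 = 30 | 1·6+6·4+5·0+6·0 = 30
D: 1·0+5·7 = 35 | 1·7+6·0+5·2+6·3 = 35
Z: 1·8+5·7 = 43 | 1·5+6·2+5·4+6·1 = 43
M: 1·8+5·8 = 48 | 1·0+6·2+5·0+6·6 = 48
J: 1·5+5·8 = 45 | 1·0+6·2+5·3+6·3 = 45
gcd(1,5,1,6,5,6) = 1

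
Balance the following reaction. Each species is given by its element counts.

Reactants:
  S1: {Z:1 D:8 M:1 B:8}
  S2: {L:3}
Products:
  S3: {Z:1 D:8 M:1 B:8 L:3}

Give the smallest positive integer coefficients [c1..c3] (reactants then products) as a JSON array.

Coefficients: [1, 1, 1]

Z: 1·1+1·0 = 1 | 1·1 = 1
D: 1·8+1·0 = 8 | 1·8 = 8
M: 1·1+1·0 = 1 | 1·1 = 1
B: 1·8+1·0 = 8 | 1·8 = 8
L: 1·0+1·3 = 3 | 1·3 = 3
gcd(1,1,1) = 1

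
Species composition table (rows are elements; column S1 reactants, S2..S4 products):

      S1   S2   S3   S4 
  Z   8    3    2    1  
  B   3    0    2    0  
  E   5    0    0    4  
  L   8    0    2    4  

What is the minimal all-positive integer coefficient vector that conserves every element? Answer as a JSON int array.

Coefficients: [4, 5, 6, 5]

Z: 4·8 = 32 | 5·3+6·2+5·1 = 32
B: 4·3 = 12 | 5·0+6·2+5·0 = 12
E: 4·5 = 20 | 5·0+6·0+5·4 = 20
L: 4·8 = 32 | 5·0+6·2+5·4 = 32
gcd(4,5,6,5) = 1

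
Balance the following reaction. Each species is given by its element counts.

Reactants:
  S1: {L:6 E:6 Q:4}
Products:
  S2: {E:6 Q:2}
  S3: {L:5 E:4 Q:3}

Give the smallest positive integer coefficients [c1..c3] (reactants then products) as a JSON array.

Coefficients: [5, 1, 6]

L: 5·6 = 30 | 1·0+6·5 = 30
E: 5·6 = 30 | 1·6+6·4 = 30
Q: 5·4 = 20 | 1·2+6·3 = 20
gcd(5,1,6) = 1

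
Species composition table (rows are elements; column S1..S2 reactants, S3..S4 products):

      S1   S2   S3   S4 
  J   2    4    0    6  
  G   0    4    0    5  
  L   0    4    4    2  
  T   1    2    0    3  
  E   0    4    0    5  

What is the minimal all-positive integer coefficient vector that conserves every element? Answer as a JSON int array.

J: 2·2+5·4 = 24 | 3·0+4·6 = 24
G: 2·0+5·4 = 20 | 3·0+4·5 = 20
L: 2·0+5·4 = 20 | 3·4+4·2 = 20
T: 2·1+5·2 = 12 | 3·0+4·3 = 12
E: 2·0+5·4 = 20 | 3·0+4·5 = 20
gcd(2,5,3,4) = 1

Coefficients: [2, 5, 3, 4]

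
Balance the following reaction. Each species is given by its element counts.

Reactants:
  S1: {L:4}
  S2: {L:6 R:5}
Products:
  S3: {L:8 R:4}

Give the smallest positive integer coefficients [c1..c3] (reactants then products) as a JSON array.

Coefficients: [4, 4, 5]

L: 4·4+4·6 = 40 | 5·8 = 40
R: 4·0+4·5 = 20 | 5·4 = 20
gcd(4,4,5) = 1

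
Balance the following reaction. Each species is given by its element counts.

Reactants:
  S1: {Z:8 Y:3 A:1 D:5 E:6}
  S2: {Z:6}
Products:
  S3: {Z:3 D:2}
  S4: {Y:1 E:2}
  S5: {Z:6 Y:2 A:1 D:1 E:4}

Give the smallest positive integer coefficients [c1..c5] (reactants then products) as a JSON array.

Z: 3·8+2·6 = 36 | 6·3+3·0+3·6 = 36
Y: 3·3+2·0 = 9 | 6·0+3·1+3·2 = 9
A: 3·1+2·0 = 3 | 6·0+3·0+3·1 = 3
D: 3·5+2·0 = 15 | 6·2+3·0+3·1 = 15
E: 3·6+2·0 = 18 | 6·0+3·2+3·4 = 18
gcd(3,2,6,3,3) = 1

Coefficients: [3, 2, 6, 3, 3]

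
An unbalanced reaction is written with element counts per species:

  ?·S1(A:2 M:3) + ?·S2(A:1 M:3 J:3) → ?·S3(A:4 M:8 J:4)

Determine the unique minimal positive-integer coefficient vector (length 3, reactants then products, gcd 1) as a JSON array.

Coefficients: [4, 4, 3]

A: 4·2+4·1 = 12 | 3·4 = 12
M: 4·3+4·3 = 24 | 3·8 = 24
J: 4·0+4·3 = 12 | 3·4 = 12
gcd(4,4,3) = 1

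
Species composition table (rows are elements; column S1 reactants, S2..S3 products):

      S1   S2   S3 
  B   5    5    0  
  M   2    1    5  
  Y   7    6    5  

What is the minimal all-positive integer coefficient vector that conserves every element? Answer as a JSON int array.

B: 5·5 = 25 | 5·5+1·0 = 25
M: 5·2 = 10 | 5·1+1·5 = 10
Y: 5·7 = 35 | 5·6+1·5 = 35
gcd(5,5,1) = 1

Coefficients: [5, 5, 1]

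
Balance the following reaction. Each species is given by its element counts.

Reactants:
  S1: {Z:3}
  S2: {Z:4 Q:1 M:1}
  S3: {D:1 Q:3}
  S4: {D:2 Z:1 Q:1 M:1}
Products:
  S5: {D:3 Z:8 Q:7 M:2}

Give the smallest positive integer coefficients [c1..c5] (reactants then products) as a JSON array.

Coefficients: [2, 4, 5, 2, 3]

D: 2·0+4·0+5·1+2·2 = 9 | 3·3 = 9
Z: 2·3+4·4+5·0+2·1 = 24 | 3·8 = 24
Q: 2·0+4·1+5·3+2·1 = 21 | 3·7 = 21
M: 2·0+4·1+5·0+2·1 = 6 | 3·2 = 6
gcd(2,4,5,2,3) = 1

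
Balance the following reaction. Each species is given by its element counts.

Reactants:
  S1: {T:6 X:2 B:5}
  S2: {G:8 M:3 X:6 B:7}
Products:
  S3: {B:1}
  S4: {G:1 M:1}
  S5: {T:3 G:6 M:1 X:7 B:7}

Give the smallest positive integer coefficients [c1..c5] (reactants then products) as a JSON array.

Coefficients: [1, 2, 5, 4, 2]

T: 1·6+2·0 = 6 | 5·0+4·0+2·3 = 6
G: 1·0+2·8 = 16 | 5·0+4·1+2·6 = 16
M: 1·0+2·3 = 6 | 5·0+4·1+2·1 = 6
X: 1·2+2·6 = 14 | 5·0+4·0+2·7 = 14
B: 1·5+2·7 = 19 | 5·1+4·0+2·7 = 19
gcd(1,2,5,4,2) = 1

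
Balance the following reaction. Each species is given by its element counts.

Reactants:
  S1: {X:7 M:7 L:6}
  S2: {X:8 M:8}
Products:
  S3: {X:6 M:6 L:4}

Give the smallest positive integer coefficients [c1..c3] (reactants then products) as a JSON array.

X: 4·7+1·8 = 36 | 6·6 = 36
M: 4·7+1·8 = 36 | 6·6 = 36
L: 4·6+1·0 = 24 | 6·4 = 24
gcd(4,1,6) = 1

Coefficients: [4, 1, 6]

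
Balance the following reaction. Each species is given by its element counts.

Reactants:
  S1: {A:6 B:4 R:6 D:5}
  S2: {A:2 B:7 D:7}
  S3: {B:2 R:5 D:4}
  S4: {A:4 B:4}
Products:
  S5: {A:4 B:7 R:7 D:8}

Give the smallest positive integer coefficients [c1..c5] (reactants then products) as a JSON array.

Coefficients: [1, 1, 3, 1, 3]

A: 1·6+1·2+3·0+1·4 = 12 | 3·4 = 12
B: 1·4+1·7+3·2+1·4 = 21 | 3·7 = 21
R: 1·6+1·0+3·5+1·0 = 21 | 3·7 = 21
D: 1·5+1·7+3·4+1·0 = 24 | 3·8 = 24
gcd(1,1,3,1,3) = 1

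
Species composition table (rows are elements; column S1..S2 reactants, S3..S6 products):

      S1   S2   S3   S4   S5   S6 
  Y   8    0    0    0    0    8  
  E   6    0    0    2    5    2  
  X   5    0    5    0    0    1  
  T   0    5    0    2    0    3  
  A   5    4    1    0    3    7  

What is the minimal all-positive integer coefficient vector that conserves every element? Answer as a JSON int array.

Coefficients: [5, 5, 4, 5, 2, 5]

Y: 5·8+5·0 = 40 | 4·0+5·0+2·0+5·8 = 40
E: 5·6+5·0 = 30 | 4·0+5·2+2·5+5·2 = 30
X: 5·5+5·0 = 25 | 4·5+5·0+2·0+5·1 = 25
T: 5·0+5·5 = 25 | 4·0+5·2+2·0+5·3 = 25
A: 5·5+5·4 = 45 | 4·1+5·0+2·3+5·7 = 45
gcd(5,5,4,5,2,5) = 1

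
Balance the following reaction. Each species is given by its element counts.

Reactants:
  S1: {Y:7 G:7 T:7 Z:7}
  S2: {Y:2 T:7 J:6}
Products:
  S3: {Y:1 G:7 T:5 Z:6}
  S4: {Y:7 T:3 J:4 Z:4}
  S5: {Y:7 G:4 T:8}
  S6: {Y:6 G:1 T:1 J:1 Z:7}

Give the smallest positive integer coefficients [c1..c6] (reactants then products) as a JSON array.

Coefficients: [6, 1, 4, 1, 3, 2]

Y: 6·7+1·2 = 44 | 4·1+1·7+3·7+2·6 = 44
G: 6·7+1·0 = 42 | 4·7+1·0+3·4+2·1 = 42
T: 6·7+1·7 = 49 | 4·5+1·3+3·8+2·1 = 49
J: 6·0+1·6 = 6 | 4·0+1·4+3·0+2·1 = 6
Z: 6·7+1·0 = 42 | 4·6+1·4+3·0+2·7 = 42
gcd(6,1,4,1,3,2) = 1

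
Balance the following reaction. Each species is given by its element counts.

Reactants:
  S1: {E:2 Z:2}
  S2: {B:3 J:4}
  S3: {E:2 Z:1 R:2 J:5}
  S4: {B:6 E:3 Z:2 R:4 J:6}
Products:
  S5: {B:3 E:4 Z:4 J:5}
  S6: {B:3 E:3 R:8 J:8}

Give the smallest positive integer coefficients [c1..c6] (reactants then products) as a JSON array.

Coefficients: [6, 3, 2, 1, 4, 1]

B: 6·0+3·3+2·0+1·6 = 15 | 4·3+1·3 = 15
E: 6·2+3·0+2·2+1·3 = 19 | 4·4+1·3 = 19
Z: 6·2+3·0+2·1+1·2 = 16 | 4·4+1·0 = 16
R: 6·0+3·0+2·2+1·4 = 8 | 4·0+1·8 = 8
J: 6·0+3·4+2·5+1·6 = 28 | 4·5+1·8 = 28
gcd(6,3,2,1,4,1) = 1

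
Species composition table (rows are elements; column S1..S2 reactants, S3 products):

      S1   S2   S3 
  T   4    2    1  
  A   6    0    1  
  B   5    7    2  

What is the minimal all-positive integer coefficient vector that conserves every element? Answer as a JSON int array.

Coefficients: [1, 1, 6]

T: 1·4+1·2 = 6 | 6·1 = 6
A: 1·6+1·0 = 6 | 6·1 = 6
B: 1·5+1·7 = 12 | 6·2 = 12
gcd(1,1,6) = 1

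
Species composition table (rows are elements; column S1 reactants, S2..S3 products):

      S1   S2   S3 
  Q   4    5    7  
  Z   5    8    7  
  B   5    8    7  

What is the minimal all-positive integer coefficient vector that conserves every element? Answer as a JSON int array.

Coefficients: [3, 1, 1]

Q: 3·4 = 12 | 1·5+1·7 = 12
Z: 3·5 = 15 | 1·8+1·7 = 15
B: 3·5 = 15 | 1·8+1·7 = 15
gcd(3,1,1) = 1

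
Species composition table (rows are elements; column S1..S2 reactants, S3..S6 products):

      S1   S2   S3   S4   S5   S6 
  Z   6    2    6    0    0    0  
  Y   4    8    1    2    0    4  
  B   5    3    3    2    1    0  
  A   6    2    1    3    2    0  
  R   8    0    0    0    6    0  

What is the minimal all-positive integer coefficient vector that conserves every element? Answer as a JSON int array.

Z: 3·6+3·2 = 24 | 4·6+4·0+4·0+6·0 = 24
Y: 3·4+3·8 = 36 | 4·1+4·2+4·0+6·4 = 36
B: 3·5+3·3 = 24 | 4·3+4·2+4·1+6·0 = 24
A: 3·6+3·2 = 24 | 4·1+4·3+4·2+6·0 = 24
R: 3·8+3·0 = 24 | 4·0+4·0+4·6+6·0 = 24
gcd(3,3,4,4,4,6) = 1

Coefficients: [3, 3, 4, 4, 4, 6]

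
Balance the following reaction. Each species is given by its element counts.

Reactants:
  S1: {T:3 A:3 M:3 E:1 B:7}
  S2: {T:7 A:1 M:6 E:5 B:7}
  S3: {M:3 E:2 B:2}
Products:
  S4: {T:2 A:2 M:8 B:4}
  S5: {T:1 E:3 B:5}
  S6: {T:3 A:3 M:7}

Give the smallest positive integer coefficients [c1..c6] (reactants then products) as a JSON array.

Coefficients: [3, 1, 5, 2, 6, 2]

T: 3·3+1·7+5·0 = 16 | 2·2+6·1+2·3 = 16
A: 3·3+1·1+5·0 = 10 | 2·2+6·0+2·3 = 10
M: 3·3+1·6+5·3 = 30 | 2·8+6·0+2·7 = 30
E: 3·1+1·5+5·2 = 18 | 2·0+6·3+2·0 = 18
B: 3·7+1·7+5·2 = 38 | 2·4+6·5+2·0 = 38
gcd(3,1,5,2,6,2) = 1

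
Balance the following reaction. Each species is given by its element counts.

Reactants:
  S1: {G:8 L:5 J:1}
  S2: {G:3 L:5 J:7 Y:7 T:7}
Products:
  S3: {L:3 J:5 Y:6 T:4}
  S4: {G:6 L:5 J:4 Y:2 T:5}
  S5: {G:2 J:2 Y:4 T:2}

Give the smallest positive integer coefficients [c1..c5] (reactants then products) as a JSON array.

Coefficients: [1, 6, 5, 4, 1]

G: 1·8+6·3 = 26 | 5·0+4·6+1·2 = 26
L: 1·5+6·5 = 35 | 5·3+4·5+1·0 = 35
J: 1·1+6·7 = 43 | 5·5+4·4+1·2 = 43
Y: 1·0+6·7 = 42 | 5·6+4·2+1·4 = 42
T: 1·0+6·7 = 42 | 5·4+4·5+1·2 = 42
gcd(1,6,5,4,1) = 1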